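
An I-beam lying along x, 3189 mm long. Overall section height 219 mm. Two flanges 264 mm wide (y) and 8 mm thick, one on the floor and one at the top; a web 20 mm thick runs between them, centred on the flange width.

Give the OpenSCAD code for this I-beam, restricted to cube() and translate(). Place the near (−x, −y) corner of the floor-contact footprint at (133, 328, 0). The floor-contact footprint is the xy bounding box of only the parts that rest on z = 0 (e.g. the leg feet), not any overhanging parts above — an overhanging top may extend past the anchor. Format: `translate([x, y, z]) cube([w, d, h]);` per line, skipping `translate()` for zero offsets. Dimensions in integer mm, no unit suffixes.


translate([133, 328, 0]) cube([3189, 264, 8]);
translate([133, 450, 8]) cube([3189, 20, 203]);
translate([133, 328, 211]) cube([3189, 264, 8]);


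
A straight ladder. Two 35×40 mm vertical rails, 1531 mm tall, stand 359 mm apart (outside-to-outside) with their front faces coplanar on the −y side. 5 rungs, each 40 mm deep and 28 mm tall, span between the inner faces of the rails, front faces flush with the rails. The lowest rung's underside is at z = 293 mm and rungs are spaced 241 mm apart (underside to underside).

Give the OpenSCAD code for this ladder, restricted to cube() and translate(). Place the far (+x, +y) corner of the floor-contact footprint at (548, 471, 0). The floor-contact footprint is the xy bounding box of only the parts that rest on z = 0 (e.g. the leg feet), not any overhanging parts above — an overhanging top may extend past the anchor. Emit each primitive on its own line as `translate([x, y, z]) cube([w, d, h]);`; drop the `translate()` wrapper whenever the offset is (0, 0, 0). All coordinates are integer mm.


translate([189, 431, 0]) cube([35, 40, 1531]);
translate([513, 431, 0]) cube([35, 40, 1531]);
translate([224, 431, 293]) cube([289, 40, 28]);
translate([224, 431, 534]) cube([289, 40, 28]);
translate([224, 431, 775]) cube([289, 40, 28]);
translate([224, 431, 1016]) cube([289, 40, 28]);
translate([224, 431, 1257]) cube([289, 40, 28]);


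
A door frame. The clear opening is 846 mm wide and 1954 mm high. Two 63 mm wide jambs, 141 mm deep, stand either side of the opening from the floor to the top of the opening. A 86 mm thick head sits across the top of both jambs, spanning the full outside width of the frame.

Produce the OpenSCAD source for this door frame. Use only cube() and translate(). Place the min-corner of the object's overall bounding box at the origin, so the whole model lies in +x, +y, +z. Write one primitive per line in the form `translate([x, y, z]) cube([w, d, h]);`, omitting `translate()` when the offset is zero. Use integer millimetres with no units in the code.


cube([63, 141, 1954]);
translate([909, 0, 0]) cube([63, 141, 1954]);
translate([0, 0, 1954]) cube([972, 141, 86]);


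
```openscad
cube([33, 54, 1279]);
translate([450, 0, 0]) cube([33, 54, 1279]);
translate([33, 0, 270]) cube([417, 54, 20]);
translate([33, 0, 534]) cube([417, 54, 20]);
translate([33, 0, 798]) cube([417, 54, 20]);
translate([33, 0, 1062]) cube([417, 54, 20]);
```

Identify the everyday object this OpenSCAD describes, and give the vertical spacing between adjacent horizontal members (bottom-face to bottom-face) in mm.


A ladder. The rung spacing is 264 mm.

Two tall 33×54 posts with 4 short bars between them — a ladder. Adjacent rungs sit at z = 270 and z = 534, so the spacing is 534 − 270 = 264 mm.


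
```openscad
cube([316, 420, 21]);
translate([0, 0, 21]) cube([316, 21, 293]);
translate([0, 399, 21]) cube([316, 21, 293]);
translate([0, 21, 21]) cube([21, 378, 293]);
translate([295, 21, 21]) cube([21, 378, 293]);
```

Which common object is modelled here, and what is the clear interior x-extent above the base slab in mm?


An open box. The internal width is 274 mm.

A 316×420 base slab with four walls standing on it — an open box. The base is 316 mm wide and the walls are 21 mm thick, so the internal width is 316 − 2 × 21 = 274 mm.


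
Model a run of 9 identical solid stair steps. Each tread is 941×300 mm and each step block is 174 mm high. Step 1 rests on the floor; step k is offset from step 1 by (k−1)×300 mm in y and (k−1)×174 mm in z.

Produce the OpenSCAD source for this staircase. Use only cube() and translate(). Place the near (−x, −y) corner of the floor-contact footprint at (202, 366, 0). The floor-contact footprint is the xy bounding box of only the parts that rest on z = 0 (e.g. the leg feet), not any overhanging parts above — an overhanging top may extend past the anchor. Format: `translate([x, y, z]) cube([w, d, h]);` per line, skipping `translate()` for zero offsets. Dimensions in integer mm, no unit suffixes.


translate([202, 366, 0]) cube([941, 300, 174]);
translate([202, 666, 174]) cube([941, 300, 174]);
translate([202, 966, 348]) cube([941, 300, 174]);
translate([202, 1266, 522]) cube([941, 300, 174]);
translate([202, 1566, 696]) cube([941, 300, 174]);
translate([202, 1866, 870]) cube([941, 300, 174]);
translate([202, 2166, 1044]) cube([941, 300, 174]);
translate([202, 2466, 1218]) cube([941, 300, 174]);
translate([202, 2766, 1392]) cube([941, 300, 174]);


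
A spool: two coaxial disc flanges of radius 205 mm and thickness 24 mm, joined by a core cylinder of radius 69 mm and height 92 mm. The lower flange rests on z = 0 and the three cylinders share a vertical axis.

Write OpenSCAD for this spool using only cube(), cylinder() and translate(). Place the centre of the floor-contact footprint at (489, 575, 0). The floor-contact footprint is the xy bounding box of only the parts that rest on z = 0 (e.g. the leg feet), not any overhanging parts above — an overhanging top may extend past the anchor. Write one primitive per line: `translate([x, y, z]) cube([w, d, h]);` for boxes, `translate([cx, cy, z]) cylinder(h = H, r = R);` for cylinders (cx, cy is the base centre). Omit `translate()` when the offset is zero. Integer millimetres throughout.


translate([489, 575, 0]) cylinder(h = 24, r = 205);
translate([489, 575, 24]) cylinder(h = 92, r = 69);
translate([489, 575, 116]) cylinder(h = 24, r = 205);


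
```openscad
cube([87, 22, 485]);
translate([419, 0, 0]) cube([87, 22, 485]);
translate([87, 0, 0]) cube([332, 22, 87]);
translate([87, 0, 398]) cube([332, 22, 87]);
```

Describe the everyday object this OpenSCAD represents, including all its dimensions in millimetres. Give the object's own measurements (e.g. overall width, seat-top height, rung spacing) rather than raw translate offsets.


A rectangular picture frame lying in the x–z plane (depth along y). The opening is 332 mm wide (x) by 311 mm tall (z), surrounded by a border 87 mm wide on all four sides. The frame is 22 mm deep and is made of two full-height vertical stiles with two horizontal rails fitted between them.


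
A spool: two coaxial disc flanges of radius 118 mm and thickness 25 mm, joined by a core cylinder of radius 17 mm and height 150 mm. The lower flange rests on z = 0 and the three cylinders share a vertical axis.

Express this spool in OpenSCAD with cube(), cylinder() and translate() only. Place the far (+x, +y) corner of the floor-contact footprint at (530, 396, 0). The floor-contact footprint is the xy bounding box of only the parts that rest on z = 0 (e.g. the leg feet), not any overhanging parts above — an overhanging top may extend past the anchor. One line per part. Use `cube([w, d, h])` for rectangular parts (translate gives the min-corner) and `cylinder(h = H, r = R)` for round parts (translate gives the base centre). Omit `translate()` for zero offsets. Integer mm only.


translate([412, 278, 0]) cylinder(h = 25, r = 118);
translate([412, 278, 25]) cylinder(h = 150, r = 17);
translate([412, 278, 175]) cylinder(h = 25, r = 118);


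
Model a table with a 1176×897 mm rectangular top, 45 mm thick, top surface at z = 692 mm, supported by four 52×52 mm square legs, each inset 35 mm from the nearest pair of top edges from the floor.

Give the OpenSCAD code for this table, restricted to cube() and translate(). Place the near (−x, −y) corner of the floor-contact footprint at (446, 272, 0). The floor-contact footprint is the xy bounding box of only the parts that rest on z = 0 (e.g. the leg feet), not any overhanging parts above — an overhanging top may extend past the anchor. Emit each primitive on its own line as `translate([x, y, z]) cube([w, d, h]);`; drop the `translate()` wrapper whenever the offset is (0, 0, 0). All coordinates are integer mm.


translate([411, 237, 647]) cube([1176, 897, 45]);
translate([446, 272, 0]) cube([52, 52, 647]);
translate([1500, 272, 0]) cube([52, 52, 647]);
translate([446, 1047, 0]) cube([52, 52, 647]);
translate([1500, 1047, 0]) cube([52, 52, 647]);


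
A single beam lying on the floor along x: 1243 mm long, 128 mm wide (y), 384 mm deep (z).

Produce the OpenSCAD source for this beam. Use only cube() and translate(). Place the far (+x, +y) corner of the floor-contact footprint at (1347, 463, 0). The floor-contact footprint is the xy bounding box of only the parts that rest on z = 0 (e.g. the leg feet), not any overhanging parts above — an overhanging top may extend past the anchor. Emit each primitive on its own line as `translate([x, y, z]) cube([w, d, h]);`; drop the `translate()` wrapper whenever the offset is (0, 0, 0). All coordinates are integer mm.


translate([104, 335, 0]) cube([1243, 128, 384]);


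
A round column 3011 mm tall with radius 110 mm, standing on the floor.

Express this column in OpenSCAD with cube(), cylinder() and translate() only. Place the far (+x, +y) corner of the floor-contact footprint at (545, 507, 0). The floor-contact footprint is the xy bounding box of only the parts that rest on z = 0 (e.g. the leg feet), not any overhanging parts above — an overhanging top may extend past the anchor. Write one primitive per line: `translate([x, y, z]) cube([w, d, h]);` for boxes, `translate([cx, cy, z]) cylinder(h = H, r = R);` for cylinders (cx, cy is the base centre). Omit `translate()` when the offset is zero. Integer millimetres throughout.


translate([435, 397, 0]) cylinder(h = 3011, r = 110);


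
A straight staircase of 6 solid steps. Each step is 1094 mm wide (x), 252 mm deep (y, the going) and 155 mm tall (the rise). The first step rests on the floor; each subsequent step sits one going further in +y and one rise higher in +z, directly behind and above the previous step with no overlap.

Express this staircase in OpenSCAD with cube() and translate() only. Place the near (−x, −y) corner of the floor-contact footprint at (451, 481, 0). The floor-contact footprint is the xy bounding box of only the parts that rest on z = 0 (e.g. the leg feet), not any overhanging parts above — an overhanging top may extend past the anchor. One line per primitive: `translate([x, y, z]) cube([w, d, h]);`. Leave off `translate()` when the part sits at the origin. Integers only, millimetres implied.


translate([451, 481, 0]) cube([1094, 252, 155]);
translate([451, 733, 155]) cube([1094, 252, 155]);
translate([451, 985, 310]) cube([1094, 252, 155]);
translate([451, 1237, 465]) cube([1094, 252, 155]);
translate([451, 1489, 620]) cube([1094, 252, 155]);
translate([451, 1741, 775]) cube([1094, 252, 155]);


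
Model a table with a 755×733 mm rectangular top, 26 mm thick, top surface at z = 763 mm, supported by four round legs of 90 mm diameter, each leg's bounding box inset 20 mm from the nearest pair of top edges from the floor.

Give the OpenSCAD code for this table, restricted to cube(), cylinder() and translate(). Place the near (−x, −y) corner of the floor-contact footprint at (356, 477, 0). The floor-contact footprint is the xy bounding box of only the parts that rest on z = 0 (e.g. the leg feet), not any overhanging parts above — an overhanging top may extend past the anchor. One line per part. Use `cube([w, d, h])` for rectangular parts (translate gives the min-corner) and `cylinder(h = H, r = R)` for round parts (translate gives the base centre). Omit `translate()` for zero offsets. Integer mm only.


translate([336, 457, 737]) cube([755, 733, 26]);
translate([401, 522, 0]) cylinder(h = 737, r = 45);
translate([1026, 522, 0]) cylinder(h = 737, r = 45);
translate([401, 1125, 0]) cylinder(h = 737, r = 45);
translate([1026, 1125, 0]) cylinder(h = 737, r = 45);


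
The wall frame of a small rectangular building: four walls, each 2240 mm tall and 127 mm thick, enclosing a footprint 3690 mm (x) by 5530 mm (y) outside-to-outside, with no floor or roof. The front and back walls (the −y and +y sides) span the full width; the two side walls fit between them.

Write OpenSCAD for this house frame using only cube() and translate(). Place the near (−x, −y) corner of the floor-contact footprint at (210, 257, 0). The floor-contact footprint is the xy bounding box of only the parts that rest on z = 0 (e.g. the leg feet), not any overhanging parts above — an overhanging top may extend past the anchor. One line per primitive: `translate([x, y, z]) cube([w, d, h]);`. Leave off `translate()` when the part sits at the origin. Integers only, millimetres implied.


translate([210, 257, 0]) cube([3690, 127, 2240]);
translate([210, 5660, 0]) cube([3690, 127, 2240]);
translate([210, 384, 0]) cube([127, 5276, 2240]);
translate([3773, 384, 0]) cube([127, 5276, 2240]);


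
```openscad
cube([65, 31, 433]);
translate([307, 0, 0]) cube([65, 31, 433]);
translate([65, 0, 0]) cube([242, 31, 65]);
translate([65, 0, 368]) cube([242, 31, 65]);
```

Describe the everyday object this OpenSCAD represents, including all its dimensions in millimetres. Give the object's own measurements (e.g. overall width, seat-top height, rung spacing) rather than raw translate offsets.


A rectangular picture frame lying in the x–z plane (depth along y). The opening is 242 mm wide (x) by 303 mm tall (z), surrounded by a border 65 mm wide on all four sides. The frame is 31 mm deep and is made of two full-height vertical stiles with two horizontal rails fitted between them.


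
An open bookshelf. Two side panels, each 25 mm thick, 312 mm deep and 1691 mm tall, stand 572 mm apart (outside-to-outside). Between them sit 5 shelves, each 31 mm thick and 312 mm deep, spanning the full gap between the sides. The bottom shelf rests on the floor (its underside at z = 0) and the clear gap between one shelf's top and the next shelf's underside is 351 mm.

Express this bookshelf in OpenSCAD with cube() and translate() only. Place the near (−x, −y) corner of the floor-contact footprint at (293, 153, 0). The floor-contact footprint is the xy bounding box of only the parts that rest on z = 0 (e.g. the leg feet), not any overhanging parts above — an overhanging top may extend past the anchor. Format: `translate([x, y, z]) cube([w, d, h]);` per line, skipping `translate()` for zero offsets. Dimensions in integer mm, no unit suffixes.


translate([293, 153, 0]) cube([25, 312, 1691]);
translate([840, 153, 0]) cube([25, 312, 1691]);
translate([318, 153, 0]) cube([522, 312, 31]);
translate([318, 153, 382]) cube([522, 312, 31]);
translate([318, 153, 764]) cube([522, 312, 31]);
translate([318, 153, 1146]) cube([522, 312, 31]);
translate([318, 153, 1528]) cube([522, 312, 31]);


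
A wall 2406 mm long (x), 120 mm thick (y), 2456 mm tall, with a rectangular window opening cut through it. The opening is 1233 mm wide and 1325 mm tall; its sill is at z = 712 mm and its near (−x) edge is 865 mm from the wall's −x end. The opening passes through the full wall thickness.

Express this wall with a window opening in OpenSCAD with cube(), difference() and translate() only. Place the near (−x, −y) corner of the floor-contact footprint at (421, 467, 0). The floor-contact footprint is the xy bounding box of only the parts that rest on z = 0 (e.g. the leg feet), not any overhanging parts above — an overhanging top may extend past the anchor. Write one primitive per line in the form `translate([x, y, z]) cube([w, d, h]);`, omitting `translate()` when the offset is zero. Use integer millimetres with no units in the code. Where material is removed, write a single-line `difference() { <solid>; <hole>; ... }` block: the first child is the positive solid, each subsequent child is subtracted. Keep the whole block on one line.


difference() { translate([421, 467, 0]) cube([2406, 120, 2456]); translate([1286, 467, 712]) cube([1233, 120, 1325]); }


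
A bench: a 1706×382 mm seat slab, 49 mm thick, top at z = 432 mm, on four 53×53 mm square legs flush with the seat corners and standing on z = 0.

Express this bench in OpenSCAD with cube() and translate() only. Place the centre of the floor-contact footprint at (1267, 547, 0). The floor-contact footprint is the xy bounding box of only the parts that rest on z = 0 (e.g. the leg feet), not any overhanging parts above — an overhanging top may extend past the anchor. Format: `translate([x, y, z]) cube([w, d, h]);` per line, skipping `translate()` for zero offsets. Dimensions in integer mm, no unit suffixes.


translate([414, 356, 383]) cube([1706, 382, 49]);
translate([414, 356, 0]) cube([53, 53, 383]);
translate([414, 685, 0]) cube([53, 53, 383]);
translate([2067, 356, 0]) cube([53, 53, 383]);
translate([2067, 685, 0]) cube([53, 53, 383]);


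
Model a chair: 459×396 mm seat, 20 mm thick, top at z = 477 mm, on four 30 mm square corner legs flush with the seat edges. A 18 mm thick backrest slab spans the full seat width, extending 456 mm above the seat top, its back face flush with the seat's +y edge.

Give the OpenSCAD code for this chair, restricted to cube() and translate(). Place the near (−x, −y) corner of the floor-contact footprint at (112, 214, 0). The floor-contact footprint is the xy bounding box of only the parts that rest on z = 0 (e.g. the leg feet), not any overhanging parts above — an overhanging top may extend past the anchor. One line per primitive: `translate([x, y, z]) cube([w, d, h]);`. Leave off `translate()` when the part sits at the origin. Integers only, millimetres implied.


// leg_h = 477 - 20 = 457
translate([112, 214, 457]) cube([459, 396, 20]);
translate([112, 214, 0]) cube([30, 30, 457]);
translate([541, 214, 0]) cube([30, 30, 457]);
translate([112, 580, 0]) cube([30, 30, 457]);
translate([541, 580, 0]) cube([30, 30, 457]);
translate([112, 592, 477]) cube([459, 18, 456]);


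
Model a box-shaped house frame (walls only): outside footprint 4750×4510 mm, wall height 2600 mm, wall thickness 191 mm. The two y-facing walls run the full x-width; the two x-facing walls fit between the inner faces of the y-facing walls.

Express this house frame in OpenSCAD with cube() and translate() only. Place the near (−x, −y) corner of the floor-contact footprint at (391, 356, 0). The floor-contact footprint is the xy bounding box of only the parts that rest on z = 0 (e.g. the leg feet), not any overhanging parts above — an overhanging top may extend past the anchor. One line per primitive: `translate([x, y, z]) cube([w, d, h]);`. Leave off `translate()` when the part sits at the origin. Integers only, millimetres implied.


translate([391, 356, 0]) cube([4750, 191, 2600]);
translate([391, 4675, 0]) cube([4750, 191, 2600]);
translate([391, 547, 0]) cube([191, 4128, 2600]);
translate([4950, 547, 0]) cube([191, 4128, 2600]);


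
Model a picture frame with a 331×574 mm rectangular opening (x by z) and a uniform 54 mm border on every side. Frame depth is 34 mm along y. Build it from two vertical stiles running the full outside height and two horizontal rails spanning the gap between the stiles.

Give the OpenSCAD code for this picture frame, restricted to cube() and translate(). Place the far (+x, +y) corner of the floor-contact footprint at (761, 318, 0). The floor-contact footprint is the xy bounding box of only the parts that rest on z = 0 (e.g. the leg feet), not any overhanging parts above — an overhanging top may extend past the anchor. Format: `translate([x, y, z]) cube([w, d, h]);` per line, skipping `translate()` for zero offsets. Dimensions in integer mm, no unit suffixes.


translate([322, 284, 0]) cube([54, 34, 682]);
translate([707, 284, 0]) cube([54, 34, 682]);
translate([376, 284, 0]) cube([331, 34, 54]);
translate([376, 284, 628]) cube([331, 34, 54]);


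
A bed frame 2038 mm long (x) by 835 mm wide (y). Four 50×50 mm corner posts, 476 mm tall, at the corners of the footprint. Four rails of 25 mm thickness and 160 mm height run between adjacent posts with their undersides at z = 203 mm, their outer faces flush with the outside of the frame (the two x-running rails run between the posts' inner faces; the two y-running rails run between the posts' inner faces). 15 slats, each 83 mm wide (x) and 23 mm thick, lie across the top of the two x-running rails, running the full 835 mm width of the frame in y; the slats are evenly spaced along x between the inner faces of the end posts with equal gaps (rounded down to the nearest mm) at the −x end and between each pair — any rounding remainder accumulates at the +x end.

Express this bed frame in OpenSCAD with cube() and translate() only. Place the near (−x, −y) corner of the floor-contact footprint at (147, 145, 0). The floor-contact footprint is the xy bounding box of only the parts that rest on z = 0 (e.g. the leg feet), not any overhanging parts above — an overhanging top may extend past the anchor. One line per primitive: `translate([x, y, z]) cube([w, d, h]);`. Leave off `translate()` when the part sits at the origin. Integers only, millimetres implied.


translate([147, 145, 0]) cube([50, 50, 476]);
translate([147, 930, 0]) cube([50, 50, 476]);
translate([2135, 145, 0]) cube([50, 50, 476]);
translate([2135, 930, 0]) cube([50, 50, 476]);
translate([197, 145, 203]) cube([1938, 25, 160]);
translate([197, 955, 203]) cube([1938, 25, 160]);
translate([147, 195, 203]) cube([25, 735, 160]);
translate([2160, 195, 203]) cube([25, 735, 160]);
translate([240, 145, 363]) cube([83, 835, 23]);
translate([366, 145, 363]) cube([83, 835, 23]);
translate([492, 145, 363]) cube([83, 835, 23]);
translate([618, 145, 363]) cube([83, 835, 23]);
translate([744, 145, 363]) cube([83, 835, 23]);
translate([870, 145, 363]) cube([83, 835, 23]);
translate([996, 145, 363]) cube([83, 835, 23]);
translate([1122, 145, 363]) cube([83, 835, 23]);
translate([1248, 145, 363]) cube([83, 835, 23]);
translate([1374, 145, 363]) cube([83, 835, 23]);
translate([1500, 145, 363]) cube([83, 835, 23]);
translate([1626, 145, 363]) cube([83, 835, 23]);
translate([1752, 145, 363]) cube([83, 835, 23]);
translate([1878, 145, 363]) cube([83, 835, 23]);
translate([2004, 145, 363]) cube([83, 835, 23]);


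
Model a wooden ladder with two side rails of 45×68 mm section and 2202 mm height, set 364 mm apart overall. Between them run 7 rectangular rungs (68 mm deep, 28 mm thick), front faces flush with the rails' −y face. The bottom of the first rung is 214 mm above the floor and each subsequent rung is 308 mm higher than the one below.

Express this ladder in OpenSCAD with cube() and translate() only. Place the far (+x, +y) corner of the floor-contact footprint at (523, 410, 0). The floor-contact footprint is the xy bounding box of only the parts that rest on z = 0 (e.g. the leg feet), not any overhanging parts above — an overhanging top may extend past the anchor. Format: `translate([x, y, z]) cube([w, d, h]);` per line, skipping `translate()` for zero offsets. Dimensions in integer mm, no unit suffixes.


translate([159, 342, 0]) cube([45, 68, 2202]);
translate([478, 342, 0]) cube([45, 68, 2202]);
translate([204, 342, 214]) cube([274, 68, 28]);
translate([204, 342, 522]) cube([274, 68, 28]);
translate([204, 342, 830]) cube([274, 68, 28]);
translate([204, 342, 1138]) cube([274, 68, 28]);
translate([204, 342, 1446]) cube([274, 68, 28]);
translate([204, 342, 1754]) cube([274, 68, 28]);
translate([204, 342, 2062]) cube([274, 68, 28]);


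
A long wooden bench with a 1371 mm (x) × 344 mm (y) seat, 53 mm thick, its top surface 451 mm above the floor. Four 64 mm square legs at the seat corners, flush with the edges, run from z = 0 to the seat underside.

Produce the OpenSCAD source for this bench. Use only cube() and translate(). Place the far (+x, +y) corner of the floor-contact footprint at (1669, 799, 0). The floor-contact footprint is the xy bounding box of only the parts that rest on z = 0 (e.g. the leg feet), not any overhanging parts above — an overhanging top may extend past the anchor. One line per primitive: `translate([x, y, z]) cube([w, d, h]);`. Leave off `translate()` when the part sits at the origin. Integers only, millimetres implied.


// leg_h = 451 − 53 = 398
translate([298, 455, 398]) cube([1371, 344, 53]);
translate([298, 455, 0]) cube([64, 64, 398]);
translate([298, 735, 0]) cube([64, 64, 398]);
translate([1605, 455, 0]) cube([64, 64, 398]);
translate([1605, 735, 0]) cube([64, 64, 398]);


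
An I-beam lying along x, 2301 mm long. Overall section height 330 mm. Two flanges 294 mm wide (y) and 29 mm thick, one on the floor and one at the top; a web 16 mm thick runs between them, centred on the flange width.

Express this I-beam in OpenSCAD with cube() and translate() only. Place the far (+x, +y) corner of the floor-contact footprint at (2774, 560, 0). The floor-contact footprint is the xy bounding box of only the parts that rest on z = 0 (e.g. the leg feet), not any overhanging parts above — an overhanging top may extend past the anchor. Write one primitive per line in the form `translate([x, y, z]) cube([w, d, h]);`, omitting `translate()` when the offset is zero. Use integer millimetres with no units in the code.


translate([473, 266, 0]) cube([2301, 294, 29]);
translate([473, 405, 29]) cube([2301, 16, 272]);
translate([473, 266, 301]) cube([2301, 294, 29]);


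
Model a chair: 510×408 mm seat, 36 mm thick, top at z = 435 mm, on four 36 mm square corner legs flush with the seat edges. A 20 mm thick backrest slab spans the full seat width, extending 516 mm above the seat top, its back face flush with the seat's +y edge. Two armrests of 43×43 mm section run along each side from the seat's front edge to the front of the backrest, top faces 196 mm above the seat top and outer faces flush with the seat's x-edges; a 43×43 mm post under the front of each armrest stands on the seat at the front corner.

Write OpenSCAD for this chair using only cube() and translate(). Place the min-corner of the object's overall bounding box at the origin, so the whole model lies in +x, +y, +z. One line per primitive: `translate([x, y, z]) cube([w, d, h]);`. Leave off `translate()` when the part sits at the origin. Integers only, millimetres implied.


// leg_h = 435 - 36 = 399
// arm post h = 196 - 43 = 153
translate([0, 0, 399]) cube([510, 408, 36]);
cube([36, 36, 399]);
translate([474, 0, 0]) cube([36, 36, 399]);
translate([0, 372, 0]) cube([36, 36, 399]);
translate([474, 372, 0]) cube([36, 36, 399]);
translate([0, 388, 435]) cube([510, 20, 516]);
translate([0, 0, 588]) cube([43, 388, 43]);
translate([467, 0, 588]) cube([43, 388, 43]);
translate([0, 0, 435]) cube([43, 43, 153]);
translate([467, 0, 435]) cube([43, 43, 153]);


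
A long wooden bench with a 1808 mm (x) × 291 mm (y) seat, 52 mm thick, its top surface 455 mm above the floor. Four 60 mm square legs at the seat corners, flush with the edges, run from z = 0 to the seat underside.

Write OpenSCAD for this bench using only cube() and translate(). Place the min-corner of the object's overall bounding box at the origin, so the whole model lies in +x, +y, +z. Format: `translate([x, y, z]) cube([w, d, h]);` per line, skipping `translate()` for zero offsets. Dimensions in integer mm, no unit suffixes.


// leg_h = 455 − 52 = 403
translate([0, 0, 403]) cube([1808, 291, 52]);
cube([60, 60, 403]);
translate([0, 231, 0]) cube([60, 60, 403]);
translate([1748, 0, 0]) cube([60, 60, 403]);
translate([1748, 231, 0]) cube([60, 60, 403]);


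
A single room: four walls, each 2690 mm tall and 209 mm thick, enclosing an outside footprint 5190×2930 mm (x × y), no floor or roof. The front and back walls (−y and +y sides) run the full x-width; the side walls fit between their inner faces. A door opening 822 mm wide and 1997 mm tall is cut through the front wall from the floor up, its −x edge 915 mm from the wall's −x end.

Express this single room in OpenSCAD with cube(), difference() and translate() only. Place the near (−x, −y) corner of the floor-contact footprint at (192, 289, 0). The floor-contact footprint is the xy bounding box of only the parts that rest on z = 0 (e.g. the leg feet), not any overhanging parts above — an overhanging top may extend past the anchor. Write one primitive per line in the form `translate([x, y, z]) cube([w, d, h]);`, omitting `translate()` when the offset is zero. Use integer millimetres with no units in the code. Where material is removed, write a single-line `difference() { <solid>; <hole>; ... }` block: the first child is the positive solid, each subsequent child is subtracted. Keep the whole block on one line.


difference() { translate([192, 289, 0]) cube([5190, 209, 2690]); translate([1107, 289, 0]) cube([822, 209, 1997]); }
translate([192, 3010, 0]) cube([5190, 209, 2690]);
translate([192, 498, 0]) cube([209, 2512, 2690]);
translate([5173, 498, 0]) cube([209, 2512, 2690]);


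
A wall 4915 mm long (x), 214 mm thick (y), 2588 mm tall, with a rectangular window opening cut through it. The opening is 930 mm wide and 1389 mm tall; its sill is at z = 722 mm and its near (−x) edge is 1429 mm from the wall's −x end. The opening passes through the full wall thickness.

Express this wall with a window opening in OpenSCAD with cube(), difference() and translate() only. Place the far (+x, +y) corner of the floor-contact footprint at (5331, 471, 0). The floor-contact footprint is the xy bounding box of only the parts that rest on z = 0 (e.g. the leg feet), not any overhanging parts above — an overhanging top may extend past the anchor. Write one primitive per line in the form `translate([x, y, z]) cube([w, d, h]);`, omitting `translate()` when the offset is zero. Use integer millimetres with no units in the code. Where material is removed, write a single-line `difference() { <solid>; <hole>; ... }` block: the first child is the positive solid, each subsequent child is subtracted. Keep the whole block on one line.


difference() { translate([416, 257, 0]) cube([4915, 214, 2588]); translate([1845, 257, 722]) cube([930, 214, 1389]); }


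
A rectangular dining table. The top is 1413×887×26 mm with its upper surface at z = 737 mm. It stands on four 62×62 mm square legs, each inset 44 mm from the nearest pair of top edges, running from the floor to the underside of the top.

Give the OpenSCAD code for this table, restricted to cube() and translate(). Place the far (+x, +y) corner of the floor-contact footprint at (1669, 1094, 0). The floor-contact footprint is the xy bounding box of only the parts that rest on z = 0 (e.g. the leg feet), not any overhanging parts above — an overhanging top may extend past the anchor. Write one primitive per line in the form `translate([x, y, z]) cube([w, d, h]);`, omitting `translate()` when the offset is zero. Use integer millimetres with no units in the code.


translate([300, 251, 711]) cube([1413, 887, 26]);
translate([344, 295, 0]) cube([62, 62, 711]);
translate([1607, 295, 0]) cube([62, 62, 711]);
translate([344, 1032, 0]) cube([62, 62, 711]);
translate([1607, 1032, 0]) cube([62, 62, 711]);


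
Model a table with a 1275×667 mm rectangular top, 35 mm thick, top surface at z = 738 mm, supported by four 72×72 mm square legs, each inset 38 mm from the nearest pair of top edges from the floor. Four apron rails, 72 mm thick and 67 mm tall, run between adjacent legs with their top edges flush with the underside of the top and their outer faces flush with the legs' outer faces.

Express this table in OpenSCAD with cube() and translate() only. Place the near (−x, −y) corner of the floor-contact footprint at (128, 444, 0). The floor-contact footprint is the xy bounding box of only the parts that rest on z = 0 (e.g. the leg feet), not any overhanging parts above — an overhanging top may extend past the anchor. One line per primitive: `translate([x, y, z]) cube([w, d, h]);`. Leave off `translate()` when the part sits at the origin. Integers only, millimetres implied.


translate([90, 406, 703]) cube([1275, 667, 35]);
translate([128, 444, 0]) cube([72, 72, 703]);
translate([1255, 444, 0]) cube([72, 72, 703]);
translate([128, 963, 0]) cube([72, 72, 703]);
translate([1255, 963, 0]) cube([72, 72, 703]);
translate([200, 444, 636]) cube([1055, 72, 67]);
translate([200, 963, 636]) cube([1055, 72, 67]);
translate([128, 516, 636]) cube([72, 447, 67]);
translate([1255, 516, 636]) cube([72, 447, 67]);


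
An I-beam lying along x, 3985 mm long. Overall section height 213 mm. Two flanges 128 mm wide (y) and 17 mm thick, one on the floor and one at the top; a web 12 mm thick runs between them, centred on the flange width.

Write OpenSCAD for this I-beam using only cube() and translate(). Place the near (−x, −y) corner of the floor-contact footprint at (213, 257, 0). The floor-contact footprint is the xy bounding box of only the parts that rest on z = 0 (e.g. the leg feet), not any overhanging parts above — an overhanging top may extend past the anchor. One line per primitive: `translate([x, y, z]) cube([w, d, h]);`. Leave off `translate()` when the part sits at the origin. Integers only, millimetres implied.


translate([213, 257, 0]) cube([3985, 128, 17]);
translate([213, 315, 17]) cube([3985, 12, 179]);
translate([213, 257, 196]) cube([3985, 128, 17]);


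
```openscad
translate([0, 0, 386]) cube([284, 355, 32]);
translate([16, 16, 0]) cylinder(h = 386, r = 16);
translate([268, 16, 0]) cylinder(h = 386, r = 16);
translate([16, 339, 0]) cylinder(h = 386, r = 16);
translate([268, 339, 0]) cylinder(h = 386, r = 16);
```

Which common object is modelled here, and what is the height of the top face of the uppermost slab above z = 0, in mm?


A stool. The seat height is 418 mm.

A 284×355×32 slab at z = 386 on four corner cylinders — a stool. The seat top is 386 + 32 = 418 mm.


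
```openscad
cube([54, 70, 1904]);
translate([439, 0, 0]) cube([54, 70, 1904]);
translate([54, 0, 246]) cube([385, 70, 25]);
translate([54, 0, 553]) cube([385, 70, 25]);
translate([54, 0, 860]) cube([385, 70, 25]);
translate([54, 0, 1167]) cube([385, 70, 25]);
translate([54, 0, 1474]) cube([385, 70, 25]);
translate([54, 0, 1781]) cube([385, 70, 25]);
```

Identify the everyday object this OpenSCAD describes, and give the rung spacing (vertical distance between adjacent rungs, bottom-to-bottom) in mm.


A ladder. The rung spacing is 307 mm.

Two tall 54×70 posts with 6 short bars between them — a ladder. Adjacent rungs sit at z = 246 and z = 553, so the spacing is 553 − 246 = 307 mm.


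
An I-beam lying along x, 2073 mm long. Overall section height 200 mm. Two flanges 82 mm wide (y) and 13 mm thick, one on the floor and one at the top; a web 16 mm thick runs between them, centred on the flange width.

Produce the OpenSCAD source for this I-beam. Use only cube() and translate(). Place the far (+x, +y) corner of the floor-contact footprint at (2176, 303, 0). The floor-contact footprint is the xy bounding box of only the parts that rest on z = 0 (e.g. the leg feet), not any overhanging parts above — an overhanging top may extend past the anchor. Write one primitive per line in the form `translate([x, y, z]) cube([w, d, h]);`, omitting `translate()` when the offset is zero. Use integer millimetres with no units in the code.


translate([103, 221, 0]) cube([2073, 82, 13]);
translate([103, 254, 13]) cube([2073, 16, 174]);
translate([103, 221, 187]) cube([2073, 82, 13]);


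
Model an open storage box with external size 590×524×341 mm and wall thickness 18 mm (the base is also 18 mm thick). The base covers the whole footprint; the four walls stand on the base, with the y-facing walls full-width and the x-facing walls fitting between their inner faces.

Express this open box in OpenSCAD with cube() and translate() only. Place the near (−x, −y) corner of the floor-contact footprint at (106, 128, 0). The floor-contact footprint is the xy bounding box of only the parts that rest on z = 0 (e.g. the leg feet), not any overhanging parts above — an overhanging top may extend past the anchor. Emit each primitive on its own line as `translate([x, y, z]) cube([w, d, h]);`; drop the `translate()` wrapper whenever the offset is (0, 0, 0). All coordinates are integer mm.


translate([106, 128, 0]) cube([590, 524, 18]);
translate([106, 128, 18]) cube([590, 18, 323]);
translate([106, 634, 18]) cube([590, 18, 323]);
translate([106, 146, 18]) cube([18, 488, 323]);
translate([678, 146, 18]) cube([18, 488, 323]);


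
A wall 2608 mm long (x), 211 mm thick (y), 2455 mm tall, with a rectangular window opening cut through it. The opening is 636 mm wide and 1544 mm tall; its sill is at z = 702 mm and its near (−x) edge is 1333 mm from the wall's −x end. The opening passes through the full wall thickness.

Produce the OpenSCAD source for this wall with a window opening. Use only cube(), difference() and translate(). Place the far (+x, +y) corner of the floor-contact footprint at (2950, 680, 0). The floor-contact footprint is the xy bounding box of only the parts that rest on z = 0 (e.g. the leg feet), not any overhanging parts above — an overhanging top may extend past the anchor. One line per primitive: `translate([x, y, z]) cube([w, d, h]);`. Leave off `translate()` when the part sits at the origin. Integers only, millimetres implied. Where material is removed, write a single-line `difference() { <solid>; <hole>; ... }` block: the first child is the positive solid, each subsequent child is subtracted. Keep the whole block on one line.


difference() { translate([342, 469, 0]) cube([2608, 211, 2455]); translate([1675, 469, 702]) cube([636, 211, 1544]); }


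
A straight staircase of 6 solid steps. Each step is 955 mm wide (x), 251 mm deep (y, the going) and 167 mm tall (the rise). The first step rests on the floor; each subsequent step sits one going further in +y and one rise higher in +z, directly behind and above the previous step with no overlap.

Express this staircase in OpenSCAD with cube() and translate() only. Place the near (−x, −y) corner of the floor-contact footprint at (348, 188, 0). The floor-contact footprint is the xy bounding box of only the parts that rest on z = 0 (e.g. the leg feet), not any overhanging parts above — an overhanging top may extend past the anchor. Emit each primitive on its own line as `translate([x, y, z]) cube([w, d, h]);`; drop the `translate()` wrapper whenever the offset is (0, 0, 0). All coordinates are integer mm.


translate([348, 188, 0]) cube([955, 251, 167]);
translate([348, 439, 167]) cube([955, 251, 167]);
translate([348, 690, 334]) cube([955, 251, 167]);
translate([348, 941, 501]) cube([955, 251, 167]);
translate([348, 1192, 668]) cube([955, 251, 167]);
translate([348, 1443, 835]) cube([955, 251, 167]);


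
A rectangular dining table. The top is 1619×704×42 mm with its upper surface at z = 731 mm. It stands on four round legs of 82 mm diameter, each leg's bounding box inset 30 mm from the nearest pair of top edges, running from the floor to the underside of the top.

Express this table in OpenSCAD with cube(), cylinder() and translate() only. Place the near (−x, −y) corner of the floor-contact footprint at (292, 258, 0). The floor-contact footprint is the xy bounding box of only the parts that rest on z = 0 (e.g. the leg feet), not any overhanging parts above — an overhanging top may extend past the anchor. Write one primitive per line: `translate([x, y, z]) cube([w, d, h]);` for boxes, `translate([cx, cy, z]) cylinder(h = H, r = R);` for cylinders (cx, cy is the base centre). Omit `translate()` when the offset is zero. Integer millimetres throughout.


// leg_h = 731 - 42 = 689
translate([262, 228, 689]) cube([1619, 704, 42]);
translate([333, 299, 0]) cylinder(h = 689, r = 41);
translate([1810, 299, 0]) cylinder(h = 689, r = 41);
translate([333, 861, 0]) cylinder(h = 689, r = 41);
translate([1810, 861, 0]) cylinder(h = 689, r = 41);
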